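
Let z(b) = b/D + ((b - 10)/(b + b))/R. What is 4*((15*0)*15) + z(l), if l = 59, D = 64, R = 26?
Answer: 46037/49088 ≈ 0.93785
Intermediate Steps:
z(b) = b/64 + (-10 + b)/(52*b) (z(b) = b/64 + ((b - 10)/(b + b))/26 = b*(1/64) + ((-10 + b)/((2*b)))*(1/26) = b/64 + ((-10 + b)*(1/(2*b)))*(1/26) = b/64 + ((-10 + b)/(2*b))*(1/26) = b/64 + (-10 + b)/(52*b))
4*((15*0)*15) + z(l) = 4*((15*0)*15) + (1/832)*(-160 + 59*(16 + 13*59))/59 = 4*(0*15) + (1/832)*(1/59)*(-160 + 59*(16 + 767)) = 4*0 + (1/832)*(1/59)*(-160 + 59*783) = 0 + (1/832)*(1/59)*(-160 + 46197) = 0 + (1/832)*(1/59)*46037 = 0 + 46037/49088 = 46037/49088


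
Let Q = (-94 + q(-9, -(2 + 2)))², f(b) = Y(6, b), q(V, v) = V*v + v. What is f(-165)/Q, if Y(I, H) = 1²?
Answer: 1/3844 ≈ 0.00026015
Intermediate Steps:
Y(I, H) = 1
q(V, v) = v + V*v
f(b) = 1
Q = 3844 (Q = (-94 + (-(2 + 2))*(1 - 9))² = (-94 - 1*4*(-8))² = (-94 - 4*(-8))² = (-94 + 32)² = (-62)² = 3844)
f(-165)/Q = 1/3844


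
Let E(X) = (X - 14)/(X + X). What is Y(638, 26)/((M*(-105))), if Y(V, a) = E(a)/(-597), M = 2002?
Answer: 1/543813270 ≈ 1.8389e-9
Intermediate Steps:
E(X) = (-14 + X)/(2*X) (E(X) = (-14 + X)/((2*X)) = (-14 + X)*(1/(2*X)) = (-14 + X)/(2*X))
Y(V, a) = -(-14 + a)/(1194*a) (Y(V, a) = ((-14 + a)/(2*a))/(-597) = ((-14 + a)/(2*a))*(-1/597) = -(-14 + a)/(1194*a))
Y(638, 26)/((M*(-105))) = ((1/1194)*(14 - 1*26)/26)/((2002*(-105))) = ((1/1194)*(1/26)*(14 - 26))/(-210210) = ((1/1194)*(1/26)*(-12))*(-1/210210) = -1/2587*(-1/210210) = 1/543813270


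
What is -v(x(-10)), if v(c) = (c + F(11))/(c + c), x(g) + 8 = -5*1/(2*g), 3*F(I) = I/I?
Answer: -89/186 ≈ -0.47849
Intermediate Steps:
F(I) = ⅓ (F(I) = (I/I)/3 = (⅓)*1 = ⅓)
x(g) = -8 - 5/(2*g) (x(g) = -8 - 5*1/(2*g) = -8 - 5/(2*g))
v(c) = (⅓ + c)/(2*c) (v(c) = (c + ⅓)/(c + c) = (⅓ + c)/((2*c)) = (⅓ + c)*(1/(2*c)) = (⅓ + c)/(2*c))
-v(x(-10)) = -(1 + 3*(-8 - 5/2/(-10)))/(6*(-8 - 5/2/(-10))) = -(1 + 3*(-8 - 5/2*(-⅒)))/(6*(-8 - 5/2*(-⅒))) = -(1 + 3*(-8 + ¼))/(6*(-8 + ¼)) = -(1 + 3*(-31/4))/(6*(-31/4)) = -(-4)*(1 - 93/4)/(6*31) = -(-4)*(-89)/(6*31*4) = -1*89/186 = -89/186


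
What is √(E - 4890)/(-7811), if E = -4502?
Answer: -4*I*√587/7811 ≈ -0.012407*I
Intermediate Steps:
√(E - 4890)/(-7811) = √(-4502 - 4890)/(-7811) = √(-9392)*(-1/7811) = (4*I*√587)*(-1/7811) = -4*I*√587/7811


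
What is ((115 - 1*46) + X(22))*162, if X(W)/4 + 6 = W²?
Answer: 320922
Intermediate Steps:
X(W) = -24 + 4*W²
((115 - 1*46) + X(22))*162 = ((115 - 1*46) + (-24 + 4*22²))*162 = ((115 - 46) + (-24 + 4*484))*162 = (69 + (-24 + 1936))*162 = (69 + 1912)*162 = 1981*162 = 320922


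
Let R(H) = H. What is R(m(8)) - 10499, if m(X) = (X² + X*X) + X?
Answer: -10363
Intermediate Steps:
m(X) = X + 2*X² (m(X) = (X² + X²) + X = 2*X² + X = X + 2*X²)
R(m(8)) - 10499 = 8*(1 + 2*8) - 10499 = 8*(1 + 16) - 10499 = 8*17 - 10499 = 136 - 10499 = -10363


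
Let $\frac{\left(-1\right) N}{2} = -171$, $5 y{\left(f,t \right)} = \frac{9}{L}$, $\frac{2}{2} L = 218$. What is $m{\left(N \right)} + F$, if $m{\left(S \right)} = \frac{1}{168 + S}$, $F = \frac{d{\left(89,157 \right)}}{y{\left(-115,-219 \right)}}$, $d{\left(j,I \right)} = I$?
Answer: $\frac{29092103}{1530} \approx 19014.0$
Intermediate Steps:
$L = 218$
$y{\left(f,t \right)} = \frac{9}{1090}$ ($y{\left(f,t \right)} = \frac{9 \cdot \frac{1}{218}}{5} = \frac{1}{5} \cdot \frac{9}{218} = \frac{9}{1090}$)
$N = 342$ ($N = \left(-2\right) \left(-171\right) = 342$)
$F = \frac{171130}{9}$ ($F = \frac{157}{\frac{9}{1090}} = 157 \cdot \frac{1090}{9} = \frac{171130}{9} \approx 19014.0$)
$m{\left(N \right)} + F = \frac{1}{168 + 342} + \frac{171130}{9} = \frac{1}{510} + \frac{171130}{9} = \frac{29092103}{1530}$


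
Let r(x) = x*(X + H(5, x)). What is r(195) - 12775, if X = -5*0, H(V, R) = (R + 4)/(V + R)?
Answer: -503239/40 ≈ -12581.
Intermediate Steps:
H(V, R) = (4 + R)/(R + V)
X = 0
r(x) = x*(4 + x)/(5 + x) (r(x) = x*(0 + (4 + x)/(x + 5)) = x*(0 + (4 + x)/(5 + x)) = x*((4 + x)/(5 + x)) = x*(4 + x)/(5 + x))
r(195) - 12775 = 195*(4 + 195)/(5 + 195) - 12775 = 195*199/200 - 12775 = 195*(1/200)*199 - 12775 = 7761/40 - 12775 = -503239/40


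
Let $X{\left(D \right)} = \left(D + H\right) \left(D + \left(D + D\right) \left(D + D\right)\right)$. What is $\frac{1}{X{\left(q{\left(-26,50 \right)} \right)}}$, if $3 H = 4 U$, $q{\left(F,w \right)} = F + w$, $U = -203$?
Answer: $- \frac{1}{574240} \approx -1.7414 \cdot 10^{-6}$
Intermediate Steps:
$H = - \frac{812}{3}$ ($H = \frac{4 \left(-203\right)}{3} = \frac{1}{3} \left(-812\right) = - \frac{812}{3} \approx -270.67$)
$X{\left(D \right)} = \left(- \frac{812}{3} + D\right) \left(D + 4 D^{2}\right)$ ($X{\left(D \right)} = \left(D - \frac{812}{3}\right) \left(D + \left(D + D\right) \left(D + D\right)\right) = \left(- \frac{812}{3} + D\right) \left(D + 2 D 2 D\right) = \left(- \frac{812}{3} + D\right) \left(D + 4 D^{2}\right)$)
$\frac{1}{X{\left(q{\left(-26,50 \right)} \right)}} = \frac{1}{\frac{1}{3} \left(-26 + 50\right) \left(-812 - 3245 \left(-26 + 50\right) + 12 \left(-26 + 50\right)^{2}\right)} = \frac{1}{\frac{1}{3} \cdot 24 \left(-812 - 77880 + 12 \cdot 24^{2}\right)} = \frac{1}{\frac{1}{3} \cdot 24 \left(-812 - 77880 + 12 \cdot 576\right)} = \frac{1}{\frac{1}{3} \cdot 24 \left(-812 - 77880 + 6912\right)} = \frac{1}{\frac{1}{3} \cdot 24 \left(-71780\right)} = \frac{1}{-574240} = - \frac{1}{574240}$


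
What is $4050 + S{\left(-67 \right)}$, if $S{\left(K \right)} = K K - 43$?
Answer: $8496$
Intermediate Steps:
$S{\left(K \right)} = -43 + K^{2}$ ($S{\left(K \right)} = K^{2} - 43 = -43 + K^{2}$)
$4050 + S{\left(-67 \right)} = 4050 - \left(43 - \left(-67\right)^{2}\right) = 4050 + \left(-43 + 4489\right) = 4050 + 4446 = 8496$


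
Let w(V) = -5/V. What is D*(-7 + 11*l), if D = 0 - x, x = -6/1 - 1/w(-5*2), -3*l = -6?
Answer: 120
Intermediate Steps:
l = 2 (l = -⅓*(-6) = 2)
x = -8 (x = -6/1 - 1/((-5/((-5*2)))) = -6*1 - 1/((-5/(-10))) = -6 - 1/((-5*(-⅒))) = -6 - 1/½ = -6 - 1*2 = -6 - 2 = -8)
D = 8 (D = 0 - 1*(-8) = 0 + 8 = 8)
D*(-7 + 11*l) = 8*(-7 + 11*2) = 8*(-7 + 22) = 8*15 = 120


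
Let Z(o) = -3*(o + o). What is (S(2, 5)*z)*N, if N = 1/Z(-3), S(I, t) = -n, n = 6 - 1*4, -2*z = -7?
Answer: -7/18 ≈ -0.38889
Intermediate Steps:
z = 7/2 (z = -1/2*(-7) = 7/2 ≈ 3.5000)
n = 2 (n = 6 - 4 = 2)
Z(o) = -6*o
S(I, t) = -2 (S(I, t) = -1*2 = -2)
N = 1/18 (N = 1/(-6*(-3)) = 1/18 ≈ 0.055556)
(S(2, 5)*z)*N = -2*7/2*(1/18) = -7*1/18 = -7/18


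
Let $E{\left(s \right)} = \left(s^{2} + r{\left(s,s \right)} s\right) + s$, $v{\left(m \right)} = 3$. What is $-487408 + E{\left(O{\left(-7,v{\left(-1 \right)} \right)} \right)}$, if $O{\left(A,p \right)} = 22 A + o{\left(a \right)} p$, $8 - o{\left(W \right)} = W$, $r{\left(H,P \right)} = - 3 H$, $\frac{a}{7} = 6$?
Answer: $-618736$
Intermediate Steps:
$a = 42$ ($a = 7 \cdot 6 = 42$)
$o{\left(W \right)} = 8 - W$
$O{\left(A,p \right)} = - 34 p + 22 A$ ($O{\left(A,p \right)} = 22 A + \left(8 - 42\right) p = 22 A - 34 p = - 34 p + 22 A$)
$E{\left(s \right)} = s - 2 s^{2}$ ($E{\left(s \right)} = \left(s^{2} + - 3 s s\right) + s = \left(s^{2} - 3 s^{2}\right) + s = - 2 s^{2} + s = s - 2 s^{2}$)
$-487408 + E{\left(O{\left(-7,v{\left(-1 \right)} \right)} \right)} = -487408 + \left(\left(-34\right) 3 + 22 \left(-7\right)\right) \left(1 - 2 \left(\left(-34\right) 3 + 22 \left(-7\right)\right)\right) = -487408 + \left(-102 - 154\right) \left(1 - 2 \left(-102 - 154\right)\right) = -487408 - 256 \left(1 - -512\right) = -487408 - 256 \left(1 + 512\right) = -487408 - 131328 = -618736$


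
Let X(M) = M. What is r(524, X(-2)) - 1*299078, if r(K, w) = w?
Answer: -299080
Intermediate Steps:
r(524, X(-2)) - 1*299078 = -2 - 1*299078 = -2 - 299078 = -299080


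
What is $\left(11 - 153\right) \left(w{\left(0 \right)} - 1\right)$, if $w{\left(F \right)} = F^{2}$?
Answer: $142$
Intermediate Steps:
$\left(11 - 153\right) \left(w{\left(0 \right)} - 1\right) = \left(11 - 153\right) \left(0^{2} - 1\right) = - 142 \left(0 - 1\right) = \left(-142\right) \left(-1\right) = 142$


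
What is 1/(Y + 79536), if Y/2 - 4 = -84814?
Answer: -1/90084 ≈ -1.1101e-5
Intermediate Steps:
Y = -169620 (Y = 8 + 2*(-84814) = 8 - 169628 = -169620)
1/(Y + 79536) = 1/(-169620 + 79536) = 1/(-90084) = -1/90084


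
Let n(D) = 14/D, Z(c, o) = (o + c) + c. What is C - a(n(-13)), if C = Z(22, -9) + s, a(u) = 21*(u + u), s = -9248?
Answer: -119181/13 ≈ -9167.8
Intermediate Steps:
Z(c, o) = o + 2*c (Z(c, o) = (c + o) + c = o + 2*c)
a(u) = 42*u (a(u) = 21*(2*u) = 42*u)
C = -9213 (C = (-9 + 2*22) - 9248 = (-9 + 44) - 9248 = 35 - 9248 = -9213)
C - a(n(-13)) = -9213 - 42*14/(-13) = -9213 - 42*14*(-1/13) = -9213 - 42*(-14)/13 = -9213 - 1*(-588/13) = -9213 + 588/13 = -119181/13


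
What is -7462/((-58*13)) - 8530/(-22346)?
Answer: 3330336/324017 ≈ 10.278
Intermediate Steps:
-7462/((-58*13)) - 8530/(-22346) = -7462/(-754) - 8530*(-1/22346) = -7462*(-1/754) + 4265/11173 = 287/29 + 4265/11173 = 3330336/324017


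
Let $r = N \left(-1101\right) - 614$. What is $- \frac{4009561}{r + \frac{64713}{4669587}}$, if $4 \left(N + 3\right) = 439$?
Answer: $\frac{24963991895076}{735589058123} \approx 33.937$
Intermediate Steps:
$N = \frac{427}{4}$ ($N = -3 + \frac{1}{4} \cdot 439 = -3 + \frac{439}{4} = \frac{427}{4} \approx 106.75$)
$r = - \frac{472583}{4}$ ($r = \frac{427}{4} \left(-1101\right) - 614 = - \frac{470127}{4} - 614 = - \frac{472583}{4} \approx -1.1815 \cdot 10^{5}$)
$- \frac{4009561}{r + \frac{64713}{4669587}} = - \frac{4009561}{- \frac{472583}{4} + \frac{64713}{4669587}} = - \frac{4009561}{- \frac{472583}{4} + 64713 \cdot \frac{1}{4669587}} = - \frac{4009561}{- \frac{472583}{4} + \frac{21571}{1556529}} = - \frac{4009561}{- \frac{735589058123}{6226116}} = \left(-4009561\right) \left(- \frac{6226116}{735589058123}\right) = \frac{24963991895076}{735589058123}$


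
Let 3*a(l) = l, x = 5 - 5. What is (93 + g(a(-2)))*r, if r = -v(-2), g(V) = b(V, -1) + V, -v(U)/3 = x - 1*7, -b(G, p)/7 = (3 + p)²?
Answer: -1351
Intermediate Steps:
b(G, p) = -7*(3 + p)²
x = 0
v(U) = 21 (v(U) = -3*(0 - 1*7) = -3*(0 - 7) = -3*(-7) = 21)
a(l) = l/3
g(V) = -28 + V (g(V) = -7*(3 - 1)² + V = -7*2² + V = -7*4 + V = -28 + V)
r = -21 (r = -1*21 = -21)
(93 + g(a(-2)))*r = (93 + (-28 + (⅓)*(-2)))*(-21) = (93 + (-28 - ⅔))*(-21) = (93 - 86/3)*(-21) = (193/3)*(-21) = -1351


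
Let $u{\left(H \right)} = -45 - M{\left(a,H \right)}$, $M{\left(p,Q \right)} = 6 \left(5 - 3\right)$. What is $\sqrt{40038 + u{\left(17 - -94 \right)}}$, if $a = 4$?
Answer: $\sqrt{39981} \approx 199.95$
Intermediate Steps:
$M{\left(p,Q \right)} = 12$ ($M{\left(p,Q \right)} = 6 \cdot 2 = 12$)
$u{\left(H \right)} = -57$ ($u{\left(H \right)} = -45 - 12 = -57$)
$\sqrt{40038 + u{\left(17 - -94 \right)}} = \sqrt{40038 - 57} = \sqrt{39981}$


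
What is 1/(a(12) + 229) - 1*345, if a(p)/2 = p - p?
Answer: -79004/229 ≈ -345.00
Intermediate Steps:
a(p) = 0 (a(p) = 2*(p - p) = 2*0 = 0)
1/(a(12) + 229) - 1*345 = 1/(0 + 229) - 1*345 = 1/229 - 345 = -79004/229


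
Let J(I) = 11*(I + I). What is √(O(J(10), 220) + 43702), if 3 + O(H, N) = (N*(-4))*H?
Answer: I*√149901 ≈ 387.17*I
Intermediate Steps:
J(I) = 22*I (J(I) = 11*(2*I) = 22*I)
O(H, N) = -3 - 4*H*N (O(H, N) = -3 + (N*(-4))*H = -3 + (-4*N)*H = -3 - 4*H*N)
√(O(J(10), 220) + 43702) = √((-3 - 4*22*10*220) + 43702) = √((-3 - 4*220*220) + 43702) = √((-3 - 193600) + 43702) = √(-193603 + 43702) = √(-149901) = I*√149901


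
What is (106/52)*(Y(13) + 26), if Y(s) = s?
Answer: 159/2 ≈ 79.500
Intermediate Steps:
(106/52)*(Y(13) + 26) = (106/52)*(13 + 26) = (106*(1/52))*39 = (53/26)*39 = 159/2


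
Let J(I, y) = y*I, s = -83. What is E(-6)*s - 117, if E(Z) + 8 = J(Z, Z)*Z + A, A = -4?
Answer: 18807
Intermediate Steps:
J(I, y) = I*y
E(Z) = -12 + Z³ (E(Z) = -8 + ((Z*Z)*Z - 4) = -8 + (Z²*Z - 4) = -8 + (Z³ - 4) = -8 + (-4 + Z³) = -12 + Z³)
E(-6)*s - 117 = (-12 + (-6)³)*(-83) - 117 = (-12 - 216)*(-83) - 117 = -228*(-83) - 117 = 18924 - 117 = 18807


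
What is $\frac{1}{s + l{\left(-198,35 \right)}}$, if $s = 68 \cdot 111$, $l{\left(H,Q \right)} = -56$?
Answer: $\frac{1}{7492} \approx 0.00013348$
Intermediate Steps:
$s = 7548$
$\frac{1}{s + l{\left(-198,35 \right)}} = \frac{1}{7548 - 56} = \frac{1}{7492}$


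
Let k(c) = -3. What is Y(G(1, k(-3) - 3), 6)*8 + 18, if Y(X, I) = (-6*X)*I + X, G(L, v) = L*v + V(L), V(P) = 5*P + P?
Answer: 18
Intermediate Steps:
V(P) = 6*P
G(L, v) = 6*L + L*v (G(L, v) = L*v + 6*L = 6*L + L*v)
Y(X, I) = X - 6*I*X (Y(X, I) = -6*I*X + X = X - 6*I*X)
Y(G(1, k(-3) - 3), 6)*8 + 18 = ((1*(6 + (-3 - 3)))*(1 - 6*6))*8 + 18 = ((1*(6 - 6))*(1 - 36))*8 + 18 = ((1*0)*(-35))*8 + 18 = (0*(-35))*8 + 18 = 0*8 + 18 = 0 + 18 = 18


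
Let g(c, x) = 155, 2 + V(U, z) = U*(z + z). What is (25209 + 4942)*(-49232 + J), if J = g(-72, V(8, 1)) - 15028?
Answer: -1932829855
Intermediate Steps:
V(U, z) = -2 + 2*U*z (V(U, z) = -2 + U*(z + z) = -2 + U*(2*z) = -2 + 2*U*z)
J = -14873 (J = 155 - 15028 = -14873)
(25209 + 4942)*(-49232 + J) = (25209 + 4942)*(-49232 - 14873) = 30151*(-64105) = -1932829855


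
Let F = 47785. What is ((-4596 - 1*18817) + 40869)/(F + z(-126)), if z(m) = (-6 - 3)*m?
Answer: 17456/48919 ≈ 0.35683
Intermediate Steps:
z(m) = -9*m
((-4596 - 1*18817) + 40869)/(F + z(-126)) = ((-4596 - 1*18817) + 40869)/(47785 - 9*(-126)) = ((-4596 - 18817) + 40869)/(47785 + 1134) = (-23413 + 40869)/48919 = 17456*(1/48919) = 17456/48919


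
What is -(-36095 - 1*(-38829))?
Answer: -2734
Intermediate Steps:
-(-36095 - 1*(-38829)) = -(-36095 + 38829) = -1*2734 = -2734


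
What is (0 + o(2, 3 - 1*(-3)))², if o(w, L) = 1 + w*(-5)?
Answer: 81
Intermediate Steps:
o(w, L) = 1 - 5*w
(0 + o(2, 3 - 1*(-3)))² = (0 + (1 - 5*2))² = (0 + (1 - 10))² = (0 - 9)² = (-9)² = 81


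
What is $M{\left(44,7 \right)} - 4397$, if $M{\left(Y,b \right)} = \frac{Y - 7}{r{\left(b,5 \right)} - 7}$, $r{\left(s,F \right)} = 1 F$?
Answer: $- \frac{8831}{2} \approx -4415.5$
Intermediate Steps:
$r{\left(s,F \right)} = F$
$M{\left(Y,b \right)} = \frac{7}{2} - \frac{Y}{2}$ ($M{\left(Y,b \right)} = \frac{Y - 7}{5 - 7} = \frac{-7 + Y}{-2} = \left(-7 + Y\right) \left(- \frac{1}{2}\right) = \frac{7}{2} - \frac{Y}{2}$)
$M{\left(44,7 \right)} - 4397 = \left(\frac{7}{2} - 22\right) - 4397 = - \frac{37}{2} - 4397 = - \frac{8831}{2}$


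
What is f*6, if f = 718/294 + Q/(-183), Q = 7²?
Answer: 38996/2989 ≈ 13.047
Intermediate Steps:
Q = 49
f = 19498/8967 (f = 718/294 + 49/(-183) = 718*(1/294) + 49*(-1/183) = 359/147 - 49/183 = 19498/8967 ≈ 2.1744)
f*6 = (19498/8967)*6 = 38996/2989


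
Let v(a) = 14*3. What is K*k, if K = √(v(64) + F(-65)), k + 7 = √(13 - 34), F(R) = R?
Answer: I*√23*(-7 + I*√21) ≈ -21.977 - 33.571*I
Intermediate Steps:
v(a) = 42
k = -7 + I*√21 (k = -7 + √(13 - 34) = -7 + √(-21) = -7 + I*√21 ≈ -7.0 + 4.5826*I)
K = I*√23 (K = √(42 - 65) = √(-23) = I*√23 ≈ 4.7958*I)
K*k = (I*√23)*(-7 + I*√21) = I*√23*(-7 + I*√21)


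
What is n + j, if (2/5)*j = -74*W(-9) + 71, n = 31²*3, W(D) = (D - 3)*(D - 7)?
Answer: -64919/2 ≈ -32460.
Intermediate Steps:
W(D) = (-7 + D)*(-3 + D) (W(D) = (-3 + D)*(-7 + D) = (-7 + D)*(-3 + D))
n = 2883 (n = 961*3 = 2883)
j = -70685/2 (j = 5*(-74*(21 + (-9)² - 10*(-9)) + 71)/2 = 5*(-74*(21 + 81 + 90) + 71)/2 = 5*(-74*192 + 71)/2 = 5*(-14208 + 71)/2 = (5/2)*(-14137) = -70685/2 ≈ -35343.)
n + j = 2883 - 70685/2 = -64919/2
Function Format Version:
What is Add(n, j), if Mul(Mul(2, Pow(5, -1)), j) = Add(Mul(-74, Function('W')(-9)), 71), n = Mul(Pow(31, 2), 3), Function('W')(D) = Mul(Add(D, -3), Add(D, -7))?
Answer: Rational(-64919, 2) ≈ -32460.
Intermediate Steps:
Function('W')(D) = Mul(Add(-7, D), Add(-3, D)) (Function('W')(D) = Mul(Add(-3, D), Add(-7, D)) = Mul(Add(-7, D), Add(-3, D)))
n = 2883 (n = Mul(961, 3) = 2883)
j = Rational(-70685, 2) (j = Mul(Rational(5, 2), Add(Mul(-74, Add(21, Pow(-9, 2), Mul(-10, -9))), 71)) = Mul(Rational(5, 2), Add(Mul(-74, Add(21, 81, 90)), 71)) = Mul(Rational(5, 2), Add(Mul(-74, 192), 71)) = Mul(Rational(5, 2), Add(-14208, 71)) = Mul(Rational(5, 2), -14137) = Rational(-70685, 2) ≈ -35343.)
Add(n, j) = Add(2883, Rational(-70685, 2)) = Rational(-64919, 2)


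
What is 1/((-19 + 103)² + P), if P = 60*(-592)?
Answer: -1/28464 ≈ -3.5132e-5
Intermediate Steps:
P = -35520
1/((-19 + 103)² + P) = 1/((-19 + 103)² - 35520) = 1/(84² - 35520) = 1/(7056 - 35520) = 1/(-28464) = -1/28464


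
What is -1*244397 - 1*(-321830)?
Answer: 77433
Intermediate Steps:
-1*244397 - 1*(-321830) = -244397 + 321830 = 77433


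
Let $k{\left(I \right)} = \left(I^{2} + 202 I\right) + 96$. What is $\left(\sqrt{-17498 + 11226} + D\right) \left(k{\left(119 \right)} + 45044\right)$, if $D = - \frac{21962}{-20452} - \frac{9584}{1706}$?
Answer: $- \frac{3303241188461}{8722778} + 4666984 i \sqrt{2} \approx -3.7869 \cdot 10^{5} + 6.6001 \cdot 10^{6} i$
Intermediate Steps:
$k{\left(I \right)} = 96 + I^{2} + 202 I$
$D = - \frac{39636199}{8722778}$ ($D = \left(-21962\right) \left(- \frac{1}{20452}\right) - \frac{4792}{853} = \frac{10981}{10226} - \frac{4792}{853} = - \frac{39636199}{8722778} \approx -4.544$)
$\left(\sqrt{-17498 + 11226} + D\right) \left(k{\left(119 \right)} + 45044\right) = \left(\sqrt{-17498 + 11226} - \frac{39636199}{8722778}\right) \left(\left(96 + 119^{2} + 202 \cdot 119\right) + 45044\right) = \left(\sqrt{-6272} - \frac{39636199}{8722778}\right) \left(\left(96 + 14161 + 24038\right) + 45044\right) = \left(56 i \sqrt{2} - \frac{39636199}{8722778}\right) \left(38295 + 45044\right) = \left(- \frac{39636199}{8722778} + 56 i \sqrt{2}\right) 83339 = - \frac{3303241188461}{8722778} + 4666984 i \sqrt{2}$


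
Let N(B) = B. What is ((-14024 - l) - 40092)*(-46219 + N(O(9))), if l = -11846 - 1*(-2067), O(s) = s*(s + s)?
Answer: 2042029209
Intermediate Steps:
O(s) = 2*s² (O(s) = s*(2*s) = 2*s²)
l = -9779 (l = -11846 + 2067 = -9779)
((-14024 - l) - 40092)*(-46219 + N(O(9))) = ((-14024 - 1*(-9779)) - 40092)*(-46219 + 2*9²) = ((-14024 + 9779) - 40092)*(-46219 + 2*81) = (-4245 - 40092)*(-46219 + 162) = -44337*(-46057) = 2042029209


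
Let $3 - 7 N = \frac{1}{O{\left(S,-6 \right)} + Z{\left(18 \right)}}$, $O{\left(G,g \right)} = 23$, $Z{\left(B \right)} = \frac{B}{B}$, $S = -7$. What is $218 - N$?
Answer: $\frac{36553}{168} \approx 217.58$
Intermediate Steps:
$Z{\left(B \right)} = 1$
$N = \frac{71}{168}$ ($N = \frac{3}{7} - \frac{1}{7 \left(23 + 1\right)} = \frac{3}{7} - \frac{1}{7 \cdot 24} = \frac{3}{7} - \frac{1}{168} = \frac{71}{168} \approx 0.42262$)
$218 - N = 218 - \frac{71}{168} = \frac{36553}{168}$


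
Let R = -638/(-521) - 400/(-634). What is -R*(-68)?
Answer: 20838328/165157 ≈ 126.17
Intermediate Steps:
R = 306446/165157 (R = -638*(-1/521) - 400*(-1/634) = 638/521 + 200/317 = 306446/165157 ≈ 1.8555)
-R*(-68) = -306446*(-68)/165157 = -1*(-20838328/165157) = 20838328/165157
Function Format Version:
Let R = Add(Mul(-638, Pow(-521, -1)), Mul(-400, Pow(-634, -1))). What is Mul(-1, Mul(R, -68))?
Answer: Rational(20838328, 165157) ≈ 126.17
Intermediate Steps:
R = Rational(306446, 165157) (R = Add(Mul(-638, Rational(-1, 521)), Mul(-400, Rational(-1, 634))) = Add(Rational(638, 521), Rational(200, 317)) = Rational(306446, 165157) ≈ 1.8555)
Mul(-1, Mul(R, -68)) = Mul(-1, Mul(Rational(306446, 165157), -68)) = Mul(-1, Rational(-20838328, 165157)) = Rational(20838328, 165157)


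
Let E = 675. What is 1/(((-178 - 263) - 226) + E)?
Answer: ⅛ ≈ 0.12500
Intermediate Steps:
1/(((-178 - 263) - 226) + E) = 1/(((-178 - 263) - 226) + 675) = 1/((-441 - 226) + 675) = 1/(-667 + 675) = 1/8 = ⅛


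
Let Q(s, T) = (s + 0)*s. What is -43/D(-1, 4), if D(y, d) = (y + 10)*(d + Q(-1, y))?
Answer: -43/45 ≈ -0.95556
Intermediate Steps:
Q(s, T) = s**2 (Q(s, T) = s*s = s**2)
D(y, d) = (1 + d)*(10 + y) (D(y, d) = (y + 10)*(d + (-1)**2) = (10 + y)*(d + 1) = (10 + y)*(1 + d) = (1 + d)*(10 + y))
-43/D(-1, 4) = -43/(10 - 1 + 10*4 + 4*(-1)) = -43/(10 - 1 + 40 - 4) = -43/45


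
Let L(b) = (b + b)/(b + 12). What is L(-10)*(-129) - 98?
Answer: 1192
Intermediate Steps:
L(b) = 2*b/(12 + b) (L(b) = (2*b)/(12 + b) = 2*b/(12 + b))
L(-10)*(-129) - 98 = (2*(-10)/(12 - 10))*(-129) - 98 = (2*(-10)/2)*(-129) - 98 = (2*(-10)*(1/2))*(-129) - 98 = -10*(-129) - 98 = 1290 - 98 = 1192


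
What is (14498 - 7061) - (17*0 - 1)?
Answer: 7438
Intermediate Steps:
(14498 - 7061) - (17*0 - 1) = 7437 - (0 - 1) = 7437 - 1*(-1) = 7437 + 1 = 7438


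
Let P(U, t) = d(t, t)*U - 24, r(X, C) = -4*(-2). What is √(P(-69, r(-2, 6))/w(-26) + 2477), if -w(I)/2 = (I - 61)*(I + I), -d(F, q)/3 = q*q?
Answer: √418366/13 ≈ 49.755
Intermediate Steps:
d(F, q) = -3*q² (d(F, q) = -3*q*q = -3*q²)
r(X, C) = 8
P(U, t) = -24 - 3*U*t² (P(U, t) = (-3*t²)*U - 24 = -3*U*t² - 24 = -24 - 3*U*t²)
w(I) = -4*I*(-61 + I) (w(I) = -2*(I - 61)*(I + I) = -2*(-61 + I)*2*I = -4*I*(-61 + I))
√(P(-69, r(-2, 6))/w(-26) + 2477) = √((-24 - 3*(-69)*8²)/((4*(-26)*(61 - 1*(-26)))) + 2477) = √((-24 - 3*(-69)*64)/((4*(-26)*(61 + 26))) + 2477) = √((-24 + 13248)/((4*(-26)*87)) + 2477) = √(13224/(-9048) + 2477) = √(13224*(-1/9048) + 2477) = √(-19/13 + 2477) = √(32182/13) = √418366/13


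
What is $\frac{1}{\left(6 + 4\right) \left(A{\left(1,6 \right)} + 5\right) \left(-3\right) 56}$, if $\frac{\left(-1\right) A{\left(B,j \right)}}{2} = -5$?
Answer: $- \frac{1}{25200} \approx -3.9683 \cdot 10^{-5}$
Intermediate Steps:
$A{\left(B,j \right)} = 10$ ($A{\left(B,j \right)} = \left(-2\right) \left(-5\right) = 10$)
$\frac{1}{\left(6 + 4\right) \left(A{\left(1,6 \right)} + 5\right) \left(-3\right) 56} = \frac{1}{\left(6 + 4\right) \left(10 + 5\right) \left(-3\right) 56} = \frac{1}{10 \cdot 15 \left(-3\right) 56} = \frac{1}{150 \left(-3\right) 56} = \frac{1}{\left(-450\right) 56} = \frac{1}{-25200} = - \frac{1}{25200}$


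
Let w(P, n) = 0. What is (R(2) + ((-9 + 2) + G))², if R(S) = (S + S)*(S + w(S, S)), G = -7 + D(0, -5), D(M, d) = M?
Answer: 36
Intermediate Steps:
G = -7 (G = -7 + 0 = -7)
R(S) = 2*S² (R(S) = (S + S)*(S + 0) = (2*S)*S = 2*S²)
(R(2) + ((-9 + 2) + G))² = (2*2² + ((-9 + 2) - 7))² = (2*4 + (-7 - 7))² = (8 - 14)² = (-6)² = 36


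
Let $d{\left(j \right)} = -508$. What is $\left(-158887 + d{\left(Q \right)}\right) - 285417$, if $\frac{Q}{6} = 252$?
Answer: $-444812$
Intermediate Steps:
$Q = 1512$ ($Q = 6 \cdot 252 = 1512$)
$\left(-158887 + d{\left(Q \right)}\right) - 285417 = \left(-158887 - 508\right) - 285417 = -159395 - 285417 = -444812$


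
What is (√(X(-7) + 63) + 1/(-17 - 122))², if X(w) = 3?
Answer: 1275187/19321 - 2*√66/139 ≈ 65.883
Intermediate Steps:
(√(X(-7) + 63) + 1/(-17 - 122))² = (√(3 + 63) + 1/(-17 - 122))² = (√66 + 1/(-139))² = (√66 - 1/139)² = (-1/139 + √66)²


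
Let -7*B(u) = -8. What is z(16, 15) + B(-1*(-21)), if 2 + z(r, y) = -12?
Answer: -90/7 ≈ -12.857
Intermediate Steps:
B(u) = 8/7 (B(u) = -⅐*(-8) = 8/7)
z(r, y) = -14 (z(r, y) = -2 - 12 = -14)
z(16, 15) + B(-1*(-21)) = -14 + 8/7 = -90/7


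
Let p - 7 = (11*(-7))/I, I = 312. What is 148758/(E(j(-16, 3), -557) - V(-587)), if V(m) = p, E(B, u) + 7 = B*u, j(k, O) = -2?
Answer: 46412496/343277 ≈ 135.20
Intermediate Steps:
E(B, u) = -7 + B*u
p = 2107/312 (p = 7 + (11*(-7))/312 = 7 - 77*1/312 = 7 - 77/312 = 2107/312 ≈ 6.7532)
V(m) = 2107/312
148758/(E(j(-16, 3), -557) - V(-587)) = 148758/((-7 - 2*(-557)) - 1*2107/312) = 148758/((-7 + 1114) - 2107/312) = 148758/(1107 - 2107/312) = 148758/(343277/312) = 148758*(312/343277) = 46412496/343277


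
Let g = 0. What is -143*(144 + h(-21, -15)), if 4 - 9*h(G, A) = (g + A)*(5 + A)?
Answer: -164450/9 ≈ -18272.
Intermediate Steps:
h(G, A) = 4/9 - A*(5 + A)/9 (h(G, A) = 4/9 - (0 + A)*(5 + A)/9 = 4/9 - A*(5 + A)/9)
-143*(144 + h(-21, -15)) = -143*(144 + (4/9 - 5/9*(-15) - ⅑*(-15)²)) = -143*(144 + (4/9 + 25/3 - ⅑*225)) = -143*(144 + (4/9 + 25/3 - 25)) = -143*(144 - 146/9) = -143*1150/9 = -164450/9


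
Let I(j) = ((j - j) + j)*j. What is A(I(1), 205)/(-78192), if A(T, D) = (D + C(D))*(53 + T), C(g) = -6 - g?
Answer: 3/724 ≈ 0.0041436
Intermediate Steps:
I(j) = j² (I(j) = (0 + j)*j = j*j = j²)
A(T, D) = -318 - 6*T (A(T, D) = (D + (-6 - D))*(53 + T) = -6*(53 + T) = -318 - 6*T)
A(I(1), 205)/(-78192) = (-318 - 6*1²)/(-78192) = (-318 - 6*1)*(-1/78192) = (-318 - 6)*(-1/78192) = -324*(-1/78192) = 3/724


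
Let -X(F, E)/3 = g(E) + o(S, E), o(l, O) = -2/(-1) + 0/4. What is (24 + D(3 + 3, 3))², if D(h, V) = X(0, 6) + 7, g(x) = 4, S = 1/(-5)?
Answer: 169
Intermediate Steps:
S = -⅕ ≈ -0.20000
o(l, O) = 2 (o(l, O) = -2*(-1) + 0*(¼) = 2 + 0 = 2)
X(F, E) = -18 (X(F, E) = -3*(4 + 2) = -3*6 = -18)
D(h, V) = -11 (D(h, V) = -18 + 7 = -11)
(24 + D(3 + 3, 3))² = (24 - 11)² = 13² = 169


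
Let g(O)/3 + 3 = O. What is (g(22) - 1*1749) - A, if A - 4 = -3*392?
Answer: -520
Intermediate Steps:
g(O) = -9 + 3*O
A = -1172 (A = 4 - 3*392 = 4 - 1176 = -1172)
(g(22) - 1*1749) - A = ((-9 + 3*22) - 1*1749) - 1*(-1172) = ((-9 + 66) - 1749) + 1172 = (57 - 1749) + 1172 = -1692 + 1172 = -520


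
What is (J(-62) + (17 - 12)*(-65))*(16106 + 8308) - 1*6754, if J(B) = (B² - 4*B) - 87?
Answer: 89836766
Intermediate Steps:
J(B) = -87 + B² - 4*B
(J(-62) + (17 - 12)*(-65))*(16106 + 8308) - 1*6754 = ((-87 + (-62)² - 4*(-62)) + (17 - 12)*(-65))*(16106 + 8308) - 1*6754 = ((-87 + 3844 + 248) + 5*(-65))*24414 - 6754 = (4005 - 325)*24414 - 6754 = 3680*24414 - 6754 = 89843520 - 6754 = 89836766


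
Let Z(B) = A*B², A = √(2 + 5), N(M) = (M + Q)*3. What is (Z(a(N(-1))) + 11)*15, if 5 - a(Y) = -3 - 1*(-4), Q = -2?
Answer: 165 + 240*√7 ≈ 799.98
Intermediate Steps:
N(M) = -6 + 3*M (N(M) = (M - 2)*3 = (-2 + M)*3 = -6 + 3*M)
A = √7 ≈ 2.6458
a(Y) = 4 (a(Y) = 5 - (-3 - 1*(-4)) = 5 - (-3 + 4) = 5 - 1*1 = 5 - 1 = 4)
Z(B) = √7*B²
(Z(a(N(-1))) + 11)*15 = (√7*4² + 11)*15 = (√7*16 + 11)*15 = (16*√7 + 11)*15 = (11 + 16*√7)*15 = 165 + 240*√7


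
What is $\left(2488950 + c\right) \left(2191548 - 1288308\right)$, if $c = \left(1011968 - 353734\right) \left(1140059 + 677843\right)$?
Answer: $1080823662572818320$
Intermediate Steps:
$c = 1196604905068$ ($c = 658234 \cdot 1817902 = 1196604905068$)
$\left(2488950 + c\right) \left(2191548 - 1288308\right) = \left(2488950 + 1196604905068\right) \left(2191548 - 1288308\right) = 1196607394018 \cdot 903240 = 1080823662572818320$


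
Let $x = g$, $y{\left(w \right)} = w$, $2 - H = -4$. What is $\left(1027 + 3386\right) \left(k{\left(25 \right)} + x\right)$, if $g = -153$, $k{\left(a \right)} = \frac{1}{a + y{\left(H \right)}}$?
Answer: $- \frac{20926446}{31} \approx -6.7505 \cdot 10^{5}$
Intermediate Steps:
$H = 6$ ($H = 2 - -4 = 2 + 4 = 6$)
$k{\left(a \right)} = \frac{1}{6 + a}$ ($k{\left(a \right)} = \frac{1}{a + 6} = \frac{1}{6 + a}$)
$x = -153$
$\left(1027 + 3386\right) \left(k{\left(25 \right)} + x\right) = \left(1027 + 3386\right) \left(\frac{1}{6 + 25} - 153\right) = 4413 \left(\frac{1}{31} - 153\right) = 4413 \left(- \frac{4742}{31}\right) = - \frac{20926446}{31}$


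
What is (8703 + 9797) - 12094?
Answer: 6406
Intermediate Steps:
(8703 + 9797) - 12094 = 18500 - 12094 = 6406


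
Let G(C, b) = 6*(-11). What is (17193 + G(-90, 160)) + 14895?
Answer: 32022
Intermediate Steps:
G(C, b) = -66
(17193 + G(-90, 160)) + 14895 = (17193 - 66) + 14895 = 17127 + 14895 = 32022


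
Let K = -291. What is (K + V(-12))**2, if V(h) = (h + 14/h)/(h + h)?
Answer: 1749330625/20736 ≈ 84362.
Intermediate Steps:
V(h) = (h + 14/h)/(2*h) (V(h) = (h + 14/h)/((2*h)) = (h + 14/h)*(1/(2*h)) = (h + 14/h)/(2*h))
(K + V(-12))**2 = (-291 + (1/2 + 7/(-12)**2))**2 = (-291 + (1/2 + 7*(1/144)))**2 = (-291 + (1/2 + 7/144))**2 = (-291 + 79/144)**2 = (-41825/144)**2 = 1749330625/20736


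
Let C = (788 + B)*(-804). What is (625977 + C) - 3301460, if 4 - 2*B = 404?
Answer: -3148235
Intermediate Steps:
B = -200 (B = 2 - 1/2*404 = 2 - 202 = -200)
C = -472752 (C = (788 - 200)*(-804) = 588*(-804) = -472752)
(625977 + C) - 3301460 = (625977 - 472752) - 3301460 = 153225 - 3301460 = -3148235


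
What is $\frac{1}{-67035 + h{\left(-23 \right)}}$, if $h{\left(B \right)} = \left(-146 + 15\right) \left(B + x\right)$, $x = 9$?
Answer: $- \frac{1}{65201} \approx -1.5337 \cdot 10^{-5}$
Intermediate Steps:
$h{\left(B \right)} = -1179 - 131 B$ ($h{\left(B \right)} = \left(-146 + 15\right) \left(B + 9\right) = - 131 \left(9 + B\right) = -1179 - 131 B$)
$\frac{1}{-67035 + h{\left(-23 \right)}} = \frac{1}{-67035 - -1834} = \frac{1}{-67035 + \left(-1179 + 3013\right)} = \frac{1}{-67035 + 1834} = \frac{1}{-65201} = - \frac{1}{65201}$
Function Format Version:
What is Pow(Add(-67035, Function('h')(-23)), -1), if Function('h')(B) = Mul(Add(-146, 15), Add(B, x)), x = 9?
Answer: Rational(-1, 65201) ≈ -1.5337e-5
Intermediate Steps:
Function('h')(B) = Add(-1179, Mul(-131, B)) (Function('h')(B) = Mul(Add(-146, 15), Add(B, 9)) = Mul(-131, Add(9, B)) = Add(-1179, Mul(-131, B)))
Pow(Add(-67035, Function('h')(-23)), -1) = Pow(Add(-67035, Add(-1179, Mul(-131, -23))), -1) = Pow(Add(-67035, Add(-1179, 3013)), -1) = Pow(Add(-67035, 1834), -1) = Pow(-65201, -1) = Rational(-1, 65201)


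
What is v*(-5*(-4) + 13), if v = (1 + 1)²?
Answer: 132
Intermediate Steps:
v = 4 (v = 2² = 4)
v*(-5*(-4) + 13) = 4*(-5*(-4) + 13) = 4*(20 + 13) = 4*33 = 132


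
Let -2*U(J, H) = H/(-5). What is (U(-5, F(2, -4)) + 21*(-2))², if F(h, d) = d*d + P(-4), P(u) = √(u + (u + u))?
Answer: (202 - I*√3)²/25 ≈ 1632.0 - 27.99*I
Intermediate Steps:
P(u) = √3*√u (P(u) = √(u + 2*u) = √(3*u) = √3*√u)
F(h, d) = d² + 2*I*√3 (F(h, d) = d*d + √3*√(-4) = d² + √3*(2*I) = d² + 2*I*√3)
U(J, H) = H/10 (U(J, H) = -H/(2*(-5)) = -H*(-1)/(2*5) = -(-1)*H/10 = H/10)
(U(-5, F(2, -4)) + 21*(-2))² = (((-4)² + 2*I*√3)/10 + 21*(-2))² = ((16 + 2*I*√3)/10 - 42)² = ((8/5 + I*√3/5) - 42)² = (-202/5 + I*√3/5)²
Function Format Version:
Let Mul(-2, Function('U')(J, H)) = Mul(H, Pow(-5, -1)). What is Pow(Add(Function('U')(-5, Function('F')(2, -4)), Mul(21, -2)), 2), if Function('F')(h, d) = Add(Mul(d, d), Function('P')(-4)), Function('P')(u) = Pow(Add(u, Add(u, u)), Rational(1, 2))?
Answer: Mul(Rational(1, 25), Pow(Add(202, Mul(-1, I, Pow(3, Rational(1, 2)))), 2)) ≈ Add(1632.0, Mul(-27.990, I))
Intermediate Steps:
Function('P')(u) = Mul(Pow(3, Rational(1, 2)), Pow(u, Rational(1, 2))) (Function('P')(u) = Pow(Add(u, Mul(2, u)), Rational(1, 2)) = Pow(Mul(3, u), Rational(1, 2)) = Mul(Pow(3, Rational(1, 2)), Pow(u, Rational(1, 2))))
Function('F')(h, d) = Add(Pow(d, 2), Mul(2, I, Pow(3, Rational(1, 2)))) (Function('F')(h, d) = Add(Mul(d, d), Mul(Pow(3, Rational(1, 2)), Pow(-4, Rational(1, 2)))) = Add(Pow(d, 2), Mul(Pow(3, Rational(1, 2)), Mul(2, I))) = Add(Pow(d, 2), Mul(2, I, Pow(3, Rational(1, 2)))))
Function('U')(J, H) = Mul(Rational(1, 10), H) (Function('U')(J, H) = Mul(Rational(-1, 2), Mul(H, Pow(-5, -1))) = Mul(Rational(-1, 2), Mul(H, Rational(-1, 5))) = Mul(Rational(-1, 2), Mul(Rational(-1, 5), H)) = Mul(Rational(1, 10), H))
Pow(Add(Function('U')(-5, Function('F')(2, -4)), Mul(21, -2)), 2) = Pow(Add(Mul(Rational(1, 10), Add(Pow(-4, 2), Mul(2, I, Pow(3, Rational(1, 2))))), Mul(21, -2)), 2) = Pow(Add(Mul(Rational(1, 10), Add(16, Mul(2, I, Pow(3, Rational(1, 2))))), -42), 2) = Pow(Add(Add(Rational(8, 5), Mul(Rational(1, 5), I, Pow(3, Rational(1, 2)))), -42), 2) = Pow(Add(Rational(-202, 5), Mul(Rational(1, 5), I, Pow(3, Rational(1, 2)))), 2)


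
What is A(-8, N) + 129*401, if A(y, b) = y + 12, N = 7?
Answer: 51733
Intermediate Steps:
A(y, b) = 12 + y
A(-8, N) + 129*401 = (12 - 8) + 129*401 = 4 + 51729 = 51733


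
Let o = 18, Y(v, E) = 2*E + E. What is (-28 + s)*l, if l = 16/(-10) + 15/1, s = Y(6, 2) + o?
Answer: -268/5 ≈ -53.600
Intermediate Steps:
Y(v, E) = 3*E
s = 24 (s = 3*2 + 18 = 6 + 18 = 24)
l = 67/5 (l = 16*(-⅒) + 15*1 = -8/5 + 15 = 67/5 ≈ 13.400)
(-28 + s)*l = (-28 + 24)*(67/5) = -4*67/5 = -268/5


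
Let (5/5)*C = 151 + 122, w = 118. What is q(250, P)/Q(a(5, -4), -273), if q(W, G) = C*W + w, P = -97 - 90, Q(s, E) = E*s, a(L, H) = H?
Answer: 17092/273 ≈ 62.608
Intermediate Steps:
C = 273 (C = 151 + 122 = 273)
P = -187
q(W, G) = 118 + 273*W (q(W, G) = 273*W + 118 = 118 + 273*W)
q(250, P)/Q(a(5, -4), -273) = (118 + 273*250)/((-273*(-4))) = (118 + 68250)/1092 = 68368*(1/1092) = 17092/273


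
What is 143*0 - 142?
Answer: -142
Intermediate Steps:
143*0 - 142 = 0 - 142 = -142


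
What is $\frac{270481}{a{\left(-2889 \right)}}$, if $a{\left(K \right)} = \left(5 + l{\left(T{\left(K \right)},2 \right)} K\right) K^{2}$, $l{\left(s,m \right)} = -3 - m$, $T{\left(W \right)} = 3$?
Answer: $\frac{270481}{120604338450} \approx 2.2427 \cdot 10^{-6}$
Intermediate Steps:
$a{\left(K \right)} = K^{2} \left(5 - 5 K\right)$ ($a{\left(K \right)} = \left(5 + \left(-3 - 2\right) K\right) K^{2} = \left(5 - 5 K\right) K^{2} = K^{2} \left(5 - 5 K\right)$)
$\frac{270481}{a{\left(-2889 \right)}} = \frac{270481}{5 \left(-2889\right)^{2} \left(1 - -2889\right)} = \frac{270481}{5 \cdot 8346321 \left(1 + 2889\right)} = \frac{270481}{5 \cdot 8346321 \cdot 2890} = \frac{270481}{120604338450}$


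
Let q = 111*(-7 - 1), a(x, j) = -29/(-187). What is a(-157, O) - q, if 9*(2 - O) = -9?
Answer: 166085/187 ≈ 888.16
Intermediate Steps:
O = 3 (O = 2 - ⅑*(-9) = 2 + 1 = 3)
a(x, j) = 29/187 (a(x, j) = -29*(-1/187) = 29/187)
q = -888 (q = 111*(-8) = -888)
a(-157, O) - q = 29/187 - 1*(-888) = 29/187 + 888 = 166085/187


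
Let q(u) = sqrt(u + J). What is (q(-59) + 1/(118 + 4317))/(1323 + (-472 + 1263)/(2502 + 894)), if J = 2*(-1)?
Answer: 3396/19929555065 + 3396*I*sqrt(61)/4493699 ≈ 1.704e-7 + 0.0059024*I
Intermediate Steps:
J = -2
q(u) = sqrt(-2 + u) (q(u) = sqrt(u - 2) = sqrt(-2 + u))
(q(-59) + 1/(118 + 4317))/(1323 + (-472 + 1263)/(2502 + 894)) = (sqrt(-2 - 59) + 1/(118 + 4317))/(1323 + (-472 + 1263)/(2502 + 894)) = (sqrt(-61) + 1/4435)/(1323 + 791/3396) = (I*sqrt(61) + 1/4435)/(1323 + 791*(1/3396)) = (1/4435 + I*sqrt(61))/(1323 + 791/3396) = (1/4435 + I*sqrt(61))/(4493699/3396) = (1/4435 + I*sqrt(61))*(3396/4493699) = 3396/19929555065 + 3396*I*sqrt(61)/4493699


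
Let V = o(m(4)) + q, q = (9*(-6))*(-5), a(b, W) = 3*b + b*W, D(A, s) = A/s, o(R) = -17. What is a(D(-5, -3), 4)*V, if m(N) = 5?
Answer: 8855/3 ≈ 2951.7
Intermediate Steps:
a(b, W) = 3*b + W*b
q = 270 (q = -54*(-5) = 270)
V = 253 (V = -17 + 270 = 253)
a(D(-5, -3), 4)*V = ((-5/(-3))*(3 + 4))*253 = (-5*(-⅓)*7)*253 = ((5/3)*7)*253 = (35/3)*253 = 8855/3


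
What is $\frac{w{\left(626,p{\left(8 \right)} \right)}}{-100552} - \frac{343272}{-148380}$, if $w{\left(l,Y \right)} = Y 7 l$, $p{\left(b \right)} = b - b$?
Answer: $\frac{28606}{12365} \approx 2.3135$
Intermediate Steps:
$p{\left(b \right)} = 0$
$w{\left(l,Y \right)} = 7 Y l$
$\frac{w{\left(626,p{\left(8 \right)} \right)}}{-100552} - \frac{343272}{-148380} = \frac{7 \cdot 0 \cdot 626}{-100552} - \frac{343272}{-148380} = 0 \left(- \frac{1}{100552}\right) - - \frac{28606}{12365} = 0 + \frac{28606}{12365} = \frac{28606}{12365}$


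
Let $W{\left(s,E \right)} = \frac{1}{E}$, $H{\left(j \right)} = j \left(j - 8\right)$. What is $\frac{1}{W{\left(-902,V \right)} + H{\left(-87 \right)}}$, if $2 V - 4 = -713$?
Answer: $\frac{709}{5859883} \approx 0.00012099$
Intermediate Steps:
$V = - \frac{709}{2}$ ($V = 2 + \frac{1}{2} \left(-713\right) = 2 - \frac{713}{2} = - \frac{709}{2} \approx -354.5$)
$H{\left(j \right)} = j \left(-8 + j\right)$
$\frac{1}{W{\left(-902,V \right)} + H{\left(-87 \right)}} = \frac{1}{\frac{1}{- \frac{709}{2}} - 87 \left(-8 - 87\right)} = \frac{1}{- \frac{2}{709} - -8265} = \frac{1}{- \frac{2}{709} + 8265} = \frac{1}{\frac{5859883}{709}} = \frac{709}{5859883}$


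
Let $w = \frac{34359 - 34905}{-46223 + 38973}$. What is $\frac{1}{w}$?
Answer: $\frac{3625}{273} \approx 13.278$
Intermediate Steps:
$w = \frac{273}{3625}$ ($w = - \frac{546}{-7250} = \left(-546\right) \left(- \frac{1}{7250}\right) = \frac{273}{3625} \approx 0.07531$)
$\frac{1}{w} = \frac{1}{\frac{273}{3625}} = \frac{3625}{273}$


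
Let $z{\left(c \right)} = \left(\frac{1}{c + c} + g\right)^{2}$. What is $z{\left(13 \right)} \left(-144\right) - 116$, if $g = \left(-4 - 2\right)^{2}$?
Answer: $- \frac{31626488}{169} \approx -1.8714 \cdot 10^{5}$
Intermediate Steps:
$g = 36$ ($g = \left(-6\right)^{2} = 36$)
$z{\left(c \right)} = \left(36 + \frac{1}{2 c}\right)^{2}$ ($z{\left(c \right)} = \left(\frac{1}{c + c} + 36\right)^{2} = \left(\frac{1}{2 c} + 36\right)^{2} = \left(36 + \frac{1}{2 c}\right)^{2}$)
$z{\left(13 \right)} \left(-144\right) - 116 = \frac{\left(1 + 72 \cdot 13\right)^{2}}{4 \cdot 169} \left(-144\right) - 116 = \frac{1}{4} \cdot \frac{1}{169} \left(1 + 936\right)^{2} \left(-144\right) - 116 = \frac{1}{4} \cdot \frac{1}{169} \cdot 937^{2} \left(-144\right) - 116 = \frac{1}{4} \cdot \frac{1}{169} \cdot 877969 \left(-144\right) - 116 = \frac{877969}{676} \left(-144\right) - 116 = - \frac{31606884}{169} - 116 = - \frac{31626488}{169}$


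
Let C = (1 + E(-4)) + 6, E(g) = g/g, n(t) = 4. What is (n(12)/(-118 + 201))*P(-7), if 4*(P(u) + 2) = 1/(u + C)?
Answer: -7/83 ≈ -0.084337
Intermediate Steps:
E(g) = 1
C = 8 (C = (1 + 1) + 6 = 2 + 6 = 8)
P(u) = -2 + 1/(4*(8 + u)) (P(u) = -2 + 1/(4*(u + 8)) = -2 + 1/(4*(8 + u)))
(n(12)/(-118 + 201))*P(-7) = (4/(-118 + 201))*((-63 - 8*(-7))/(4*(8 - 7))) = (4/83)*((¼)*(-63 + 56)/1) = ((1/83)*4)*((¼)*1*(-7)) = (4/83)*(-7/4) = -7/83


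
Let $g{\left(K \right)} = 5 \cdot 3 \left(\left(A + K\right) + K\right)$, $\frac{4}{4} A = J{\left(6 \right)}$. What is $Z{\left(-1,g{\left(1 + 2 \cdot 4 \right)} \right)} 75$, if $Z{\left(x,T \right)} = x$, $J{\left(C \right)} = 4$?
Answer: $-75$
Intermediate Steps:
$A = 4$
$g{\left(K \right)} = 60 + 30 K$ ($g{\left(K \right)} = 5 \cdot 3 \left(\left(4 + K\right) + K\right) = 15 \left(4 + 2 K\right) = 60 + 30 K$)
$Z{\left(-1,g{\left(1 + 2 \cdot 4 \right)} \right)} 75 = \left(-1\right) 75 = -75$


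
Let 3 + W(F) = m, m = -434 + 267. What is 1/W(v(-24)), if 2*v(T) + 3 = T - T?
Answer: -1/170 ≈ -0.0058824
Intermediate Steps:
v(T) = -3/2 (v(T) = -3/2 + (T - T)/2 = -3/2 + (1/2)*0 = -3/2 + 0 = -3/2)
m = -167
W(F) = -170 (W(F) = -3 - 167 = -170)
1/W(v(-24)) = 1/(-170) = -1/170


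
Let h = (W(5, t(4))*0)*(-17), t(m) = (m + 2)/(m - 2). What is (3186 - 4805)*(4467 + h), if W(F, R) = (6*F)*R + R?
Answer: -7232073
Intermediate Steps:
t(m) = (2 + m)/(-2 + m)
W(F, R) = R + 6*F*R (W(F, R) = 6*F*R + R = R + 6*F*R)
h = 0 (h = ((((2 + 4)/(-2 + 4))*(1 + 6*5))*0)*(-17) = (((6/2)*(1 + 30))*0)*(-17) = ((((1/2)*6)*31)*0)*(-17) = ((3*31)*0)*(-17) = (93*0)*(-17) = 0*(-17) = 0)
(3186 - 4805)*(4467 + h) = (3186 - 4805)*(4467 + 0) = -1619*4467 = -7232073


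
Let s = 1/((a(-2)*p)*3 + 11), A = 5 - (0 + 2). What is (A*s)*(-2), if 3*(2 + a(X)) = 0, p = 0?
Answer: -6/11 ≈ -0.54545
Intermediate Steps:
a(X) = -2 (a(X) = -2 + (1/3)*0 = -2 + 0 = -2)
A = 3 (A = 5 - 1*2 = 5 - 2 = 3)
s = 1/11 (s = 1/(-2*0*3 + 11) = 1/(0*3 + 11) = 1/(0 + 11) = 1/11 ≈ 0.090909)
(A*s)*(-2) = (3*(1/11))*(-2) = (3/11)*(-2) = -6/11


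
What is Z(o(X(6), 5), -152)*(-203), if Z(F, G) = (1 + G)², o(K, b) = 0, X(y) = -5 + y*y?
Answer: -4628603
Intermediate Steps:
X(y) = -5 + y²
Z(o(X(6), 5), -152)*(-203) = (1 - 152)²*(-203) = (-151)²*(-203) = 22801*(-203) = -4628603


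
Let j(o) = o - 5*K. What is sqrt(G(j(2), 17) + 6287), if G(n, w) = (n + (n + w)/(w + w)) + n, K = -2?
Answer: sqrt(7296502)/34 ≈ 79.447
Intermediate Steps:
j(o) = 10 + o (j(o) = o - 5*(-2) = o + 10 = 10 + o)
G(n, w) = 2*n + (n + w)/(2*w) (G(n, w) = (n + (n + w)/((2*w))) + n = (n + (n + w)*(1/(2*w))) + n = (n + (n + w)/(2*w)) + n = 2*n + (n + w)/(2*w))
sqrt(G(j(2), 17) + 6287) = sqrt((1/2)*((10 + 2) + 17*(1 + 4*(10 + 2)))/17 + 6287) = sqrt((1/2)*(1/17)*(12 + 17*(1 + 4*12)) + 6287) = sqrt((1/2)*(1/17)*(12 + 17*(1 + 48)) + 6287) = sqrt((1/2)*(1/17)*(12 + 17*49) + 6287) = sqrt((1/2)*(1/17)*(12 + 833) + 6287) = sqrt((1/2)*(1/17)*845 + 6287) = sqrt(845/34 + 6287) = sqrt(214603/34) = sqrt(7296502)/34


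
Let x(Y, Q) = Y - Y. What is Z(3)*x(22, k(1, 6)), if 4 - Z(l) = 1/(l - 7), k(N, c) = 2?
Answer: 0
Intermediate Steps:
Z(l) = 4 - 1/(-7 + l) (Z(l) = 4 - 1/(l - 7) = 4 - 1/(-7 + l))
x(Y, Q) = 0
Z(3)*x(22, k(1, 6)) = ((-29 + 4*3)/(-7 + 3))*0 = ((-29 + 12)/(-4))*0 = -¼*(-17)*0 = (17/4)*0 = 0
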